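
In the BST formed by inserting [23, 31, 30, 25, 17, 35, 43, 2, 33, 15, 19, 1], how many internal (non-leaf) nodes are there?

Tree built from: [23, 31, 30, 25, 17, 35, 43, 2, 33, 15, 19, 1]
Tree (level-order array): [23, 17, 31, 2, 19, 30, 35, 1, 15, None, None, 25, None, 33, 43]
Rule: An internal node has at least one child.
Per-node child counts:
  node 23: 2 child(ren)
  node 17: 2 child(ren)
  node 2: 2 child(ren)
  node 1: 0 child(ren)
  node 15: 0 child(ren)
  node 19: 0 child(ren)
  node 31: 2 child(ren)
  node 30: 1 child(ren)
  node 25: 0 child(ren)
  node 35: 2 child(ren)
  node 33: 0 child(ren)
  node 43: 0 child(ren)
Matching nodes: [23, 17, 2, 31, 30, 35]
Count of internal (non-leaf) nodes: 6


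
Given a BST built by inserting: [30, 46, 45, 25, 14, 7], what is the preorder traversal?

Tree insertion order: [30, 46, 45, 25, 14, 7]
Tree (level-order array): [30, 25, 46, 14, None, 45, None, 7]
Preorder traversal: [30, 25, 14, 7, 46, 45]


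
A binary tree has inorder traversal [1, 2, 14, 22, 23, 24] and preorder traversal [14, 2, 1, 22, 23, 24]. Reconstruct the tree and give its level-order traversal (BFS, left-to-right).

Inorder:  [1, 2, 14, 22, 23, 24]
Preorder: [14, 2, 1, 22, 23, 24]
Algorithm: preorder visits root first, so consume preorder in order;
for each root, split the current inorder slice at that value into
left-subtree inorder and right-subtree inorder, then recurse.
Recursive splits:
  root=14; inorder splits into left=[1, 2], right=[22, 23, 24]
  root=2; inorder splits into left=[1], right=[]
  root=1; inorder splits into left=[], right=[]
  root=22; inorder splits into left=[], right=[23, 24]
  root=23; inorder splits into left=[], right=[24]
  root=24; inorder splits into left=[], right=[]
Reconstructed level-order: [14, 2, 22, 1, 23, 24]


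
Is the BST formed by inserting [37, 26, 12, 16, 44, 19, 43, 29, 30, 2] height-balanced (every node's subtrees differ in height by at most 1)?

Tree (level-order array): [37, 26, 44, 12, 29, 43, None, 2, 16, None, 30, None, None, None, None, None, 19]
Definition: a tree is height-balanced if, at every node, |h(left) - h(right)| <= 1 (empty subtree has height -1).
Bottom-up per-node check:
  node 2: h_left=-1, h_right=-1, diff=0 [OK], height=0
  node 19: h_left=-1, h_right=-1, diff=0 [OK], height=0
  node 16: h_left=-1, h_right=0, diff=1 [OK], height=1
  node 12: h_left=0, h_right=1, diff=1 [OK], height=2
  node 30: h_left=-1, h_right=-1, diff=0 [OK], height=0
  node 29: h_left=-1, h_right=0, diff=1 [OK], height=1
  node 26: h_left=2, h_right=1, diff=1 [OK], height=3
  node 43: h_left=-1, h_right=-1, diff=0 [OK], height=0
  node 44: h_left=0, h_right=-1, diff=1 [OK], height=1
  node 37: h_left=3, h_right=1, diff=2 [FAIL (|3-1|=2 > 1)], height=4
Node 37 violates the condition: |3 - 1| = 2 > 1.
Result: Not balanced


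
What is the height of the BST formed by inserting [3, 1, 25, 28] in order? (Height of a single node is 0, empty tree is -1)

Insertion order: [3, 1, 25, 28]
Tree (level-order array): [3, 1, 25, None, None, None, 28]
Compute height bottom-up (empty subtree = -1):
  height(1) = 1 + max(-1, -1) = 0
  height(28) = 1 + max(-1, -1) = 0
  height(25) = 1 + max(-1, 0) = 1
  height(3) = 1 + max(0, 1) = 2
Height = 2


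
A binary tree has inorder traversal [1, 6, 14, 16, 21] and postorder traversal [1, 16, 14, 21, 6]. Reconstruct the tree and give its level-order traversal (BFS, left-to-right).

Inorder:   [1, 6, 14, 16, 21]
Postorder: [1, 16, 14, 21, 6]
Algorithm: postorder visits root last, so walk postorder right-to-left;
each value is the root of the current inorder slice — split it at that
value, recurse on the right subtree first, then the left.
Recursive splits:
  root=6; inorder splits into left=[1], right=[14, 16, 21]
  root=21; inorder splits into left=[14, 16], right=[]
  root=14; inorder splits into left=[], right=[16]
  root=16; inorder splits into left=[], right=[]
  root=1; inorder splits into left=[], right=[]
Reconstructed level-order: [6, 1, 21, 14, 16]


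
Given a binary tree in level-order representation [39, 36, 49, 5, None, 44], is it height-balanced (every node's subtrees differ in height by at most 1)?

Tree (level-order array): [39, 36, 49, 5, None, 44]
Definition: a tree is height-balanced if, at every node, |h(left) - h(right)| <= 1 (empty subtree has height -1).
Bottom-up per-node check:
  node 5: h_left=-1, h_right=-1, diff=0 [OK], height=0
  node 36: h_left=0, h_right=-1, diff=1 [OK], height=1
  node 44: h_left=-1, h_right=-1, diff=0 [OK], height=0
  node 49: h_left=0, h_right=-1, diff=1 [OK], height=1
  node 39: h_left=1, h_right=1, diff=0 [OK], height=2
All nodes satisfy the balance condition.
Result: Balanced


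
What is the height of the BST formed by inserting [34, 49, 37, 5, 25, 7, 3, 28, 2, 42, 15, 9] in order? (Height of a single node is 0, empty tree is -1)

Insertion order: [34, 49, 37, 5, 25, 7, 3, 28, 2, 42, 15, 9]
Tree (level-order array): [34, 5, 49, 3, 25, 37, None, 2, None, 7, 28, None, 42, None, None, None, 15, None, None, None, None, 9]
Compute height bottom-up (empty subtree = -1):
  height(2) = 1 + max(-1, -1) = 0
  height(3) = 1 + max(0, -1) = 1
  height(9) = 1 + max(-1, -1) = 0
  height(15) = 1 + max(0, -1) = 1
  height(7) = 1 + max(-1, 1) = 2
  height(28) = 1 + max(-1, -1) = 0
  height(25) = 1 + max(2, 0) = 3
  height(5) = 1 + max(1, 3) = 4
  height(42) = 1 + max(-1, -1) = 0
  height(37) = 1 + max(-1, 0) = 1
  height(49) = 1 + max(1, -1) = 2
  height(34) = 1 + max(4, 2) = 5
Height = 5


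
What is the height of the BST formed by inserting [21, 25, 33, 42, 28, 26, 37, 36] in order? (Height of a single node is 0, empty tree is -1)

Insertion order: [21, 25, 33, 42, 28, 26, 37, 36]
Tree (level-order array): [21, None, 25, None, 33, 28, 42, 26, None, 37, None, None, None, 36]
Compute height bottom-up (empty subtree = -1):
  height(26) = 1 + max(-1, -1) = 0
  height(28) = 1 + max(0, -1) = 1
  height(36) = 1 + max(-1, -1) = 0
  height(37) = 1 + max(0, -1) = 1
  height(42) = 1 + max(1, -1) = 2
  height(33) = 1 + max(1, 2) = 3
  height(25) = 1 + max(-1, 3) = 4
  height(21) = 1 + max(-1, 4) = 5
Height = 5


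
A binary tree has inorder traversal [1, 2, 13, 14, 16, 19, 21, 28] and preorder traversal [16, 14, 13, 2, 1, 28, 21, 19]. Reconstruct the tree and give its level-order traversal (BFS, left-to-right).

Inorder:  [1, 2, 13, 14, 16, 19, 21, 28]
Preorder: [16, 14, 13, 2, 1, 28, 21, 19]
Algorithm: preorder visits root first, so consume preorder in order;
for each root, split the current inorder slice at that value into
left-subtree inorder and right-subtree inorder, then recurse.
Recursive splits:
  root=16; inorder splits into left=[1, 2, 13, 14], right=[19, 21, 28]
  root=14; inorder splits into left=[1, 2, 13], right=[]
  root=13; inorder splits into left=[1, 2], right=[]
  root=2; inorder splits into left=[1], right=[]
  root=1; inorder splits into left=[], right=[]
  root=28; inorder splits into left=[19, 21], right=[]
  root=21; inorder splits into left=[19], right=[]
  root=19; inorder splits into left=[], right=[]
Reconstructed level-order: [16, 14, 28, 13, 21, 2, 19, 1]


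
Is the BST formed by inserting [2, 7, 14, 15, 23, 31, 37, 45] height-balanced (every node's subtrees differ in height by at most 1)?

Tree (level-order array): [2, None, 7, None, 14, None, 15, None, 23, None, 31, None, 37, None, 45]
Definition: a tree is height-balanced if, at every node, |h(left) - h(right)| <= 1 (empty subtree has height -1).
Bottom-up per-node check:
  node 45: h_left=-1, h_right=-1, diff=0 [OK], height=0
  node 37: h_left=-1, h_right=0, diff=1 [OK], height=1
  node 31: h_left=-1, h_right=1, diff=2 [FAIL (|-1-1|=2 > 1)], height=2
  node 23: h_left=-1, h_right=2, diff=3 [FAIL (|-1-2|=3 > 1)], height=3
  node 15: h_left=-1, h_right=3, diff=4 [FAIL (|-1-3|=4 > 1)], height=4
  node 14: h_left=-1, h_right=4, diff=5 [FAIL (|-1-4|=5 > 1)], height=5
  node 7: h_left=-1, h_right=5, diff=6 [FAIL (|-1-5|=6 > 1)], height=6
  node 2: h_left=-1, h_right=6, diff=7 [FAIL (|-1-6|=7 > 1)], height=7
Node 31 violates the condition: |-1 - 1| = 2 > 1.
Result: Not balanced


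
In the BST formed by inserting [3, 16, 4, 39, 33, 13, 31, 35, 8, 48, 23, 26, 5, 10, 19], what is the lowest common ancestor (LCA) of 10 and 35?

Tree insertion order: [3, 16, 4, 39, 33, 13, 31, 35, 8, 48, 23, 26, 5, 10, 19]
Tree (level-order array): [3, None, 16, 4, 39, None, 13, 33, 48, 8, None, 31, 35, None, None, 5, 10, 23, None, None, None, None, None, None, None, 19, 26]
In a BST, the LCA of p=10, q=35 is the first node v on the
root-to-leaf path with p <= v <= q (go left if both < v, right if both > v).
Walk from root:
  at 3: both 10 and 35 > 3, go right
  at 16: 10 <= 16 <= 35, this is the LCA
LCA = 16


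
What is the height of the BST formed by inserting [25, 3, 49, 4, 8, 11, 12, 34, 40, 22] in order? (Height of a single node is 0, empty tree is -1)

Insertion order: [25, 3, 49, 4, 8, 11, 12, 34, 40, 22]
Tree (level-order array): [25, 3, 49, None, 4, 34, None, None, 8, None, 40, None, 11, None, None, None, 12, None, 22]
Compute height bottom-up (empty subtree = -1):
  height(22) = 1 + max(-1, -1) = 0
  height(12) = 1 + max(-1, 0) = 1
  height(11) = 1 + max(-1, 1) = 2
  height(8) = 1 + max(-1, 2) = 3
  height(4) = 1 + max(-1, 3) = 4
  height(3) = 1 + max(-1, 4) = 5
  height(40) = 1 + max(-1, -1) = 0
  height(34) = 1 + max(-1, 0) = 1
  height(49) = 1 + max(1, -1) = 2
  height(25) = 1 + max(5, 2) = 6
Height = 6


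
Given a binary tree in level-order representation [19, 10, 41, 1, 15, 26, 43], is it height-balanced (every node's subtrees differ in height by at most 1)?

Tree (level-order array): [19, 10, 41, 1, 15, 26, 43]
Definition: a tree is height-balanced if, at every node, |h(left) - h(right)| <= 1 (empty subtree has height -1).
Bottom-up per-node check:
  node 1: h_left=-1, h_right=-1, diff=0 [OK], height=0
  node 15: h_left=-1, h_right=-1, diff=0 [OK], height=0
  node 10: h_left=0, h_right=0, diff=0 [OK], height=1
  node 26: h_left=-1, h_right=-1, diff=0 [OK], height=0
  node 43: h_left=-1, h_right=-1, diff=0 [OK], height=0
  node 41: h_left=0, h_right=0, diff=0 [OK], height=1
  node 19: h_left=1, h_right=1, diff=0 [OK], height=2
All nodes satisfy the balance condition.
Result: Balanced


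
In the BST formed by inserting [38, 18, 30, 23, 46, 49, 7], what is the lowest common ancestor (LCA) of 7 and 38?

Tree insertion order: [38, 18, 30, 23, 46, 49, 7]
Tree (level-order array): [38, 18, 46, 7, 30, None, 49, None, None, 23]
In a BST, the LCA of p=7, q=38 is the first node v on the
root-to-leaf path with p <= v <= q (go left if both < v, right if both > v).
Walk from root:
  at 38: 7 <= 38 <= 38, this is the LCA
LCA = 38


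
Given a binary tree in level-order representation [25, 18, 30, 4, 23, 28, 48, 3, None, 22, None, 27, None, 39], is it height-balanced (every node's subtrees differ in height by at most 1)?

Tree (level-order array): [25, 18, 30, 4, 23, 28, 48, 3, None, 22, None, 27, None, 39]
Definition: a tree is height-balanced if, at every node, |h(left) - h(right)| <= 1 (empty subtree has height -1).
Bottom-up per-node check:
  node 3: h_left=-1, h_right=-1, diff=0 [OK], height=0
  node 4: h_left=0, h_right=-1, diff=1 [OK], height=1
  node 22: h_left=-1, h_right=-1, diff=0 [OK], height=0
  node 23: h_left=0, h_right=-1, diff=1 [OK], height=1
  node 18: h_left=1, h_right=1, diff=0 [OK], height=2
  node 27: h_left=-1, h_right=-1, diff=0 [OK], height=0
  node 28: h_left=0, h_right=-1, diff=1 [OK], height=1
  node 39: h_left=-1, h_right=-1, diff=0 [OK], height=0
  node 48: h_left=0, h_right=-1, diff=1 [OK], height=1
  node 30: h_left=1, h_right=1, diff=0 [OK], height=2
  node 25: h_left=2, h_right=2, diff=0 [OK], height=3
All nodes satisfy the balance condition.
Result: Balanced


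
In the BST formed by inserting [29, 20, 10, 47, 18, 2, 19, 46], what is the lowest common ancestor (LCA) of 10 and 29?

Tree insertion order: [29, 20, 10, 47, 18, 2, 19, 46]
Tree (level-order array): [29, 20, 47, 10, None, 46, None, 2, 18, None, None, None, None, None, 19]
In a BST, the LCA of p=10, q=29 is the first node v on the
root-to-leaf path with p <= v <= q (go left if both < v, right if both > v).
Walk from root:
  at 29: 10 <= 29 <= 29, this is the LCA
LCA = 29


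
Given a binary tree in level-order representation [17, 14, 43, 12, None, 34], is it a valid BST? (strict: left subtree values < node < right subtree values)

Level-order array: [17, 14, 43, 12, None, 34]
Validate using subtree bounds (lo, hi): at each node, require lo < value < hi,
then recurse left with hi=value and right with lo=value.
Preorder trace (stopping at first violation):
  at node 17 with bounds (-inf, +inf): OK
  at node 14 with bounds (-inf, 17): OK
  at node 12 with bounds (-inf, 14): OK
  at node 43 with bounds (17, +inf): OK
  at node 34 with bounds (17, 43): OK
No violation found at any node.
Result: Valid BST


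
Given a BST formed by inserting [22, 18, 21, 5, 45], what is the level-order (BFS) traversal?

Tree insertion order: [22, 18, 21, 5, 45]
Tree (level-order array): [22, 18, 45, 5, 21]
BFS from the root, enqueuing left then right child of each popped node:
  queue [22] -> pop 22, enqueue [18, 45], visited so far: [22]
  queue [18, 45] -> pop 18, enqueue [5, 21], visited so far: [22, 18]
  queue [45, 5, 21] -> pop 45, enqueue [none], visited so far: [22, 18, 45]
  queue [5, 21] -> pop 5, enqueue [none], visited so far: [22, 18, 45, 5]
  queue [21] -> pop 21, enqueue [none], visited so far: [22, 18, 45, 5, 21]
Result: [22, 18, 45, 5, 21]


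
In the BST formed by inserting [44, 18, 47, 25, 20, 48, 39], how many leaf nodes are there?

Tree built from: [44, 18, 47, 25, 20, 48, 39]
Tree (level-order array): [44, 18, 47, None, 25, None, 48, 20, 39]
Rule: A leaf has 0 children.
Per-node child counts:
  node 44: 2 child(ren)
  node 18: 1 child(ren)
  node 25: 2 child(ren)
  node 20: 0 child(ren)
  node 39: 0 child(ren)
  node 47: 1 child(ren)
  node 48: 0 child(ren)
Matching nodes: [20, 39, 48]
Count of leaf nodes: 3


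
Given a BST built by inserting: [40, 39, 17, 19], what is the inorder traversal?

Tree insertion order: [40, 39, 17, 19]
Tree (level-order array): [40, 39, None, 17, None, None, 19]
Inorder traversal: [17, 19, 39, 40]


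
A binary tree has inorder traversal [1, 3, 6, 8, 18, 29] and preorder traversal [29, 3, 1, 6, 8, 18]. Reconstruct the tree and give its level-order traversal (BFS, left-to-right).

Inorder:  [1, 3, 6, 8, 18, 29]
Preorder: [29, 3, 1, 6, 8, 18]
Algorithm: preorder visits root first, so consume preorder in order;
for each root, split the current inorder slice at that value into
left-subtree inorder and right-subtree inorder, then recurse.
Recursive splits:
  root=29; inorder splits into left=[1, 3, 6, 8, 18], right=[]
  root=3; inorder splits into left=[1], right=[6, 8, 18]
  root=1; inorder splits into left=[], right=[]
  root=6; inorder splits into left=[], right=[8, 18]
  root=8; inorder splits into left=[], right=[18]
  root=18; inorder splits into left=[], right=[]
Reconstructed level-order: [29, 3, 1, 6, 8, 18]


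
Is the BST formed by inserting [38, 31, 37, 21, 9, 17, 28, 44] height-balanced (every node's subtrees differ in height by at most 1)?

Tree (level-order array): [38, 31, 44, 21, 37, None, None, 9, 28, None, None, None, 17]
Definition: a tree is height-balanced if, at every node, |h(left) - h(right)| <= 1 (empty subtree has height -1).
Bottom-up per-node check:
  node 17: h_left=-1, h_right=-1, diff=0 [OK], height=0
  node 9: h_left=-1, h_right=0, diff=1 [OK], height=1
  node 28: h_left=-1, h_right=-1, diff=0 [OK], height=0
  node 21: h_left=1, h_right=0, diff=1 [OK], height=2
  node 37: h_left=-1, h_right=-1, diff=0 [OK], height=0
  node 31: h_left=2, h_right=0, diff=2 [FAIL (|2-0|=2 > 1)], height=3
  node 44: h_left=-1, h_right=-1, diff=0 [OK], height=0
  node 38: h_left=3, h_right=0, diff=3 [FAIL (|3-0|=3 > 1)], height=4
Node 31 violates the condition: |2 - 0| = 2 > 1.
Result: Not balanced


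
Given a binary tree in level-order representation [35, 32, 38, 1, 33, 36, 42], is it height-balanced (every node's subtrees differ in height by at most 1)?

Tree (level-order array): [35, 32, 38, 1, 33, 36, 42]
Definition: a tree is height-balanced if, at every node, |h(left) - h(right)| <= 1 (empty subtree has height -1).
Bottom-up per-node check:
  node 1: h_left=-1, h_right=-1, diff=0 [OK], height=0
  node 33: h_left=-1, h_right=-1, diff=0 [OK], height=0
  node 32: h_left=0, h_right=0, diff=0 [OK], height=1
  node 36: h_left=-1, h_right=-1, diff=0 [OK], height=0
  node 42: h_left=-1, h_right=-1, diff=0 [OK], height=0
  node 38: h_left=0, h_right=0, diff=0 [OK], height=1
  node 35: h_left=1, h_right=1, diff=0 [OK], height=2
All nodes satisfy the balance condition.
Result: Balanced


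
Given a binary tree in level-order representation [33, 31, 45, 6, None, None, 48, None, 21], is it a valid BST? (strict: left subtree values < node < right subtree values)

Level-order array: [33, 31, 45, 6, None, None, 48, None, 21]
Validate using subtree bounds (lo, hi): at each node, require lo < value < hi,
then recurse left with hi=value and right with lo=value.
Preorder trace (stopping at first violation):
  at node 33 with bounds (-inf, +inf): OK
  at node 31 with bounds (-inf, 33): OK
  at node 6 with bounds (-inf, 31): OK
  at node 21 with bounds (6, 31): OK
  at node 45 with bounds (33, +inf): OK
  at node 48 with bounds (45, +inf): OK
No violation found at any node.
Result: Valid BST


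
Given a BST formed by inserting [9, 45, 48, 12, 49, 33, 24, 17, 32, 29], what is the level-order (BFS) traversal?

Tree insertion order: [9, 45, 48, 12, 49, 33, 24, 17, 32, 29]
Tree (level-order array): [9, None, 45, 12, 48, None, 33, None, 49, 24, None, None, None, 17, 32, None, None, 29]
BFS from the root, enqueuing left then right child of each popped node:
  queue [9] -> pop 9, enqueue [45], visited so far: [9]
  queue [45] -> pop 45, enqueue [12, 48], visited so far: [9, 45]
  queue [12, 48] -> pop 12, enqueue [33], visited so far: [9, 45, 12]
  queue [48, 33] -> pop 48, enqueue [49], visited so far: [9, 45, 12, 48]
  queue [33, 49] -> pop 33, enqueue [24], visited so far: [9, 45, 12, 48, 33]
  queue [49, 24] -> pop 49, enqueue [none], visited so far: [9, 45, 12, 48, 33, 49]
  queue [24] -> pop 24, enqueue [17, 32], visited so far: [9, 45, 12, 48, 33, 49, 24]
  queue [17, 32] -> pop 17, enqueue [none], visited so far: [9, 45, 12, 48, 33, 49, 24, 17]
  queue [32] -> pop 32, enqueue [29], visited so far: [9, 45, 12, 48, 33, 49, 24, 17, 32]
  queue [29] -> pop 29, enqueue [none], visited so far: [9, 45, 12, 48, 33, 49, 24, 17, 32, 29]
Result: [9, 45, 12, 48, 33, 49, 24, 17, 32, 29]


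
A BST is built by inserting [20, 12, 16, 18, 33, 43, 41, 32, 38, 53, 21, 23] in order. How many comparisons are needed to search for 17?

Search path for 17: 20 -> 12 -> 16 -> 18
Found: False
Comparisons: 4


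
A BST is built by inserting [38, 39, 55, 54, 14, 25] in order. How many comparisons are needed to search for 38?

Search path for 38: 38
Found: True
Comparisons: 1


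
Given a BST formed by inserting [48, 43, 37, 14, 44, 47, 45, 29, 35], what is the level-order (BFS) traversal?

Tree insertion order: [48, 43, 37, 14, 44, 47, 45, 29, 35]
Tree (level-order array): [48, 43, None, 37, 44, 14, None, None, 47, None, 29, 45, None, None, 35]
BFS from the root, enqueuing left then right child of each popped node:
  queue [48] -> pop 48, enqueue [43], visited so far: [48]
  queue [43] -> pop 43, enqueue [37, 44], visited so far: [48, 43]
  queue [37, 44] -> pop 37, enqueue [14], visited so far: [48, 43, 37]
  queue [44, 14] -> pop 44, enqueue [47], visited so far: [48, 43, 37, 44]
  queue [14, 47] -> pop 14, enqueue [29], visited so far: [48, 43, 37, 44, 14]
  queue [47, 29] -> pop 47, enqueue [45], visited so far: [48, 43, 37, 44, 14, 47]
  queue [29, 45] -> pop 29, enqueue [35], visited so far: [48, 43, 37, 44, 14, 47, 29]
  queue [45, 35] -> pop 45, enqueue [none], visited so far: [48, 43, 37, 44, 14, 47, 29, 45]
  queue [35] -> pop 35, enqueue [none], visited so far: [48, 43, 37, 44, 14, 47, 29, 45, 35]
Result: [48, 43, 37, 44, 14, 47, 29, 45, 35]


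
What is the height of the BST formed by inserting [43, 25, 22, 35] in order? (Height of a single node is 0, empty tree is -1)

Insertion order: [43, 25, 22, 35]
Tree (level-order array): [43, 25, None, 22, 35]
Compute height bottom-up (empty subtree = -1):
  height(22) = 1 + max(-1, -1) = 0
  height(35) = 1 + max(-1, -1) = 0
  height(25) = 1 + max(0, 0) = 1
  height(43) = 1 + max(1, -1) = 2
Height = 2


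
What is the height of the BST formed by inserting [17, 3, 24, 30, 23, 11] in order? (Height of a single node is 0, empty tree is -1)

Insertion order: [17, 3, 24, 30, 23, 11]
Tree (level-order array): [17, 3, 24, None, 11, 23, 30]
Compute height bottom-up (empty subtree = -1):
  height(11) = 1 + max(-1, -1) = 0
  height(3) = 1 + max(-1, 0) = 1
  height(23) = 1 + max(-1, -1) = 0
  height(30) = 1 + max(-1, -1) = 0
  height(24) = 1 + max(0, 0) = 1
  height(17) = 1 + max(1, 1) = 2
Height = 2


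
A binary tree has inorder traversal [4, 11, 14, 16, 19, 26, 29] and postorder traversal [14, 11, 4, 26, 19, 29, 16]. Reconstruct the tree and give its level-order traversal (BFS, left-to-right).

Inorder:   [4, 11, 14, 16, 19, 26, 29]
Postorder: [14, 11, 4, 26, 19, 29, 16]
Algorithm: postorder visits root last, so walk postorder right-to-left;
each value is the root of the current inorder slice — split it at that
value, recurse on the right subtree first, then the left.
Recursive splits:
  root=16; inorder splits into left=[4, 11, 14], right=[19, 26, 29]
  root=29; inorder splits into left=[19, 26], right=[]
  root=19; inorder splits into left=[], right=[26]
  root=26; inorder splits into left=[], right=[]
  root=4; inorder splits into left=[], right=[11, 14]
  root=11; inorder splits into left=[], right=[14]
  root=14; inorder splits into left=[], right=[]
Reconstructed level-order: [16, 4, 29, 11, 19, 14, 26]


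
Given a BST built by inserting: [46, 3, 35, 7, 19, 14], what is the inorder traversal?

Tree insertion order: [46, 3, 35, 7, 19, 14]
Tree (level-order array): [46, 3, None, None, 35, 7, None, None, 19, 14]
Inorder traversal: [3, 7, 14, 19, 35, 46]


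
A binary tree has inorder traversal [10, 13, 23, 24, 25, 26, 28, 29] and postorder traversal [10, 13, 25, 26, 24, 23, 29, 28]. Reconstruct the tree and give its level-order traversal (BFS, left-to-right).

Inorder:   [10, 13, 23, 24, 25, 26, 28, 29]
Postorder: [10, 13, 25, 26, 24, 23, 29, 28]
Algorithm: postorder visits root last, so walk postorder right-to-left;
each value is the root of the current inorder slice — split it at that
value, recurse on the right subtree first, then the left.
Recursive splits:
  root=28; inorder splits into left=[10, 13, 23, 24, 25, 26], right=[29]
  root=29; inorder splits into left=[], right=[]
  root=23; inorder splits into left=[10, 13], right=[24, 25, 26]
  root=24; inorder splits into left=[], right=[25, 26]
  root=26; inorder splits into left=[25], right=[]
  root=25; inorder splits into left=[], right=[]
  root=13; inorder splits into left=[10], right=[]
  root=10; inorder splits into left=[], right=[]
Reconstructed level-order: [28, 23, 29, 13, 24, 10, 26, 25]


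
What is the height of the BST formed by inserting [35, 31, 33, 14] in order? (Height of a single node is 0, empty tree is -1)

Insertion order: [35, 31, 33, 14]
Tree (level-order array): [35, 31, None, 14, 33]
Compute height bottom-up (empty subtree = -1):
  height(14) = 1 + max(-1, -1) = 0
  height(33) = 1 + max(-1, -1) = 0
  height(31) = 1 + max(0, 0) = 1
  height(35) = 1 + max(1, -1) = 2
Height = 2


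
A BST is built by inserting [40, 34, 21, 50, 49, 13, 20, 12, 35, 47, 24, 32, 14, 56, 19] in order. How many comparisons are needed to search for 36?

Search path for 36: 40 -> 34 -> 35
Found: False
Comparisons: 3


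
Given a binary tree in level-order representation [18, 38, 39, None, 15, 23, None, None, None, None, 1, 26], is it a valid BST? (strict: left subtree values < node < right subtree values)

Level-order array: [18, 38, 39, None, 15, 23, None, None, None, None, 1, 26]
Validate using subtree bounds (lo, hi): at each node, require lo < value < hi,
then recurse left with hi=value and right with lo=value.
Preorder trace (stopping at first violation):
  at node 18 with bounds (-inf, +inf): OK
  at node 38 with bounds (-inf, 18): VIOLATION
Node 38 violates its bound: not (-inf < 38 < 18).
Result: Not a valid BST


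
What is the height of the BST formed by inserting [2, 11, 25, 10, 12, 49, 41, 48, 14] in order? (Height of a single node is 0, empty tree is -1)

Insertion order: [2, 11, 25, 10, 12, 49, 41, 48, 14]
Tree (level-order array): [2, None, 11, 10, 25, None, None, 12, 49, None, 14, 41, None, None, None, None, 48]
Compute height bottom-up (empty subtree = -1):
  height(10) = 1 + max(-1, -1) = 0
  height(14) = 1 + max(-1, -1) = 0
  height(12) = 1 + max(-1, 0) = 1
  height(48) = 1 + max(-1, -1) = 0
  height(41) = 1 + max(-1, 0) = 1
  height(49) = 1 + max(1, -1) = 2
  height(25) = 1 + max(1, 2) = 3
  height(11) = 1 + max(0, 3) = 4
  height(2) = 1 + max(-1, 4) = 5
Height = 5


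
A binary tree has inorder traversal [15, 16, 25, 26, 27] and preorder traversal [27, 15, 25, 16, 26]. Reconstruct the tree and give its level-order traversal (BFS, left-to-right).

Inorder:  [15, 16, 25, 26, 27]
Preorder: [27, 15, 25, 16, 26]
Algorithm: preorder visits root first, so consume preorder in order;
for each root, split the current inorder slice at that value into
left-subtree inorder and right-subtree inorder, then recurse.
Recursive splits:
  root=27; inorder splits into left=[15, 16, 25, 26], right=[]
  root=15; inorder splits into left=[], right=[16, 25, 26]
  root=25; inorder splits into left=[16], right=[26]
  root=16; inorder splits into left=[], right=[]
  root=26; inorder splits into left=[], right=[]
Reconstructed level-order: [27, 15, 25, 16, 26]


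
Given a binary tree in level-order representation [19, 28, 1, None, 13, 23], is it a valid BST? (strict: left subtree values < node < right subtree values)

Level-order array: [19, 28, 1, None, 13, 23]
Validate using subtree bounds (lo, hi): at each node, require lo < value < hi,
then recurse left with hi=value and right with lo=value.
Preorder trace (stopping at first violation):
  at node 19 with bounds (-inf, +inf): OK
  at node 28 with bounds (-inf, 19): VIOLATION
Node 28 violates its bound: not (-inf < 28 < 19).
Result: Not a valid BST


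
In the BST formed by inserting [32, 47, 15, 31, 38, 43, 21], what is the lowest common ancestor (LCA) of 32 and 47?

Tree insertion order: [32, 47, 15, 31, 38, 43, 21]
Tree (level-order array): [32, 15, 47, None, 31, 38, None, 21, None, None, 43]
In a BST, the LCA of p=32, q=47 is the first node v on the
root-to-leaf path with p <= v <= q (go left if both < v, right if both > v).
Walk from root:
  at 32: 32 <= 32 <= 47, this is the LCA
LCA = 32


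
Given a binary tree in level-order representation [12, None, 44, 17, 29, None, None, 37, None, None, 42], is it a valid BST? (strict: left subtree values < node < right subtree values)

Level-order array: [12, None, 44, 17, 29, None, None, 37, None, None, 42]
Validate using subtree bounds (lo, hi): at each node, require lo < value < hi,
then recurse left with hi=value and right with lo=value.
Preorder trace (stopping at first violation):
  at node 12 with bounds (-inf, +inf): OK
  at node 44 with bounds (12, +inf): OK
  at node 17 with bounds (12, 44): OK
  at node 29 with bounds (44, +inf): VIOLATION
Node 29 violates its bound: not (44 < 29 < +inf).
Result: Not a valid BST


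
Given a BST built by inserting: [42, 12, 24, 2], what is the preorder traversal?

Tree insertion order: [42, 12, 24, 2]
Tree (level-order array): [42, 12, None, 2, 24]
Preorder traversal: [42, 12, 2, 24]


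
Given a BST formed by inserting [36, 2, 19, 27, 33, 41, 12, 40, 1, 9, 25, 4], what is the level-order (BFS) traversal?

Tree insertion order: [36, 2, 19, 27, 33, 41, 12, 40, 1, 9, 25, 4]
Tree (level-order array): [36, 2, 41, 1, 19, 40, None, None, None, 12, 27, None, None, 9, None, 25, 33, 4]
BFS from the root, enqueuing left then right child of each popped node:
  queue [36] -> pop 36, enqueue [2, 41], visited so far: [36]
  queue [2, 41] -> pop 2, enqueue [1, 19], visited so far: [36, 2]
  queue [41, 1, 19] -> pop 41, enqueue [40], visited so far: [36, 2, 41]
  queue [1, 19, 40] -> pop 1, enqueue [none], visited so far: [36, 2, 41, 1]
  queue [19, 40] -> pop 19, enqueue [12, 27], visited so far: [36, 2, 41, 1, 19]
  queue [40, 12, 27] -> pop 40, enqueue [none], visited so far: [36, 2, 41, 1, 19, 40]
  queue [12, 27] -> pop 12, enqueue [9], visited so far: [36, 2, 41, 1, 19, 40, 12]
  queue [27, 9] -> pop 27, enqueue [25, 33], visited so far: [36, 2, 41, 1, 19, 40, 12, 27]
  queue [9, 25, 33] -> pop 9, enqueue [4], visited so far: [36, 2, 41, 1, 19, 40, 12, 27, 9]
  queue [25, 33, 4] -> pop 25, enqueue [none], visited so far: [36, 2, 41, 1, 19, 40, 12, 27, 9, 25]
  queue [33, 4] -> pop 33, enqueue [none], visited so far: [36, 2, 41, 1, 19, 40, 12, 27, 9, 25, 33]
  queue [4] -> pop 4, enqueue [none], visited so far: [36, 2, 41, 1, 19, 40, 12, 27, 9, 25, 33, 4]
Result: [36, 2, 41, 1, 19, 40, 12, 27, 9, 25, 33, 4]


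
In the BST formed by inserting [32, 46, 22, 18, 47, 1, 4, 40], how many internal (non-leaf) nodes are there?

Tree built from: [32, 46, 22, 18, 47, 1, 4, 40]
Tree (level-order array): [32, 22, 46, 18, None, 40, 47, 1, None, None, None, None, None, None, 4]
Rule: An internal node has at least one child.
Per-node child counts:
  node 32: 2 child(ren)
  node 22: 1 child(ren)
  node 18: 1 child(ren)
  node 1: 1 child(ren)
  node 4: 0 child(ren)
  node 46: 2 child(ren)
  node 40: 0 child(ren)
  node 47: 0 child(ren)
Matching nodes: [32, 22, 18, 1, 46]
Count of internal (non-leaf) nodes: 5


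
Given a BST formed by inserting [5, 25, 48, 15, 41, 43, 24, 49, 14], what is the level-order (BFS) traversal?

Tree insertion order: [5, 25, 48, 15, 41, 43, 24, 49, 14]
Tree (level-order array): [5, None, 25, 15, 48, 14, 24, 41, 49, None, None, None, None, None, 43]
BFS from the root, enqueuing left then right child of each popped node:
  queue [5] -> pop 5, enqueue [25], visited so far: [5]
  queue [25] -> pop 25, enqueue [15, 48], visited so far: [5, 25]
  queue [15, 48] -> pop 15, enqueue [14, 24], visited so far: [5, 25, 15]
  queue [48, 14, 24] -> pop 48, enqueue [41, 49], visited so far: [5, 25, 15, 48]
  queue [14, 24, 41, 49] -> pop 14, enqueue [none], visited so far: [5, 25, 15, 48, 14]
  queue [24, 41, 49] -> pop 24, enqueue [none], visited so far: [5, 25, 15, 48, 14, 24]
  queue [41, 49] -> pop 41, enqueue [43], visited so far: [5, 25, 15, 48, 14, 24, 41]
  queue [49, 43] -> pop 49, enqueue [none], visited so far: [5, 25, 15, 48, 14, 24, 41, 49]
  queue [43] -> pop 43, enqueue [none], visited so far: [5, 25, 15, 48, 14, 24, 41, 49, 43]
Result: [5, 25, 15, 48, 14, 24, 41, 49, 43]


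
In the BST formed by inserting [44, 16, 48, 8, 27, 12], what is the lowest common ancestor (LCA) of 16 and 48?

Tree insertion order: [44, 16, 48, 8, 27, 12]
Tree (level-order array): [44, 16, 48, 8, 27, None, None, None, 12]
In a BST, the LCA of p=16, q=48 is the first node v on the
root-to-leaf path with p <= v <= q (go left if both < v, right if both > v).
Walk from root:
  at 44: 16 <= 44 <= 48, this is the LCA
LCA = 44


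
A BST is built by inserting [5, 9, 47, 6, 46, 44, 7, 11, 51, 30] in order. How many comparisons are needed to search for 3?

Search path for 3: 5
Found: False
Comparisons: 1


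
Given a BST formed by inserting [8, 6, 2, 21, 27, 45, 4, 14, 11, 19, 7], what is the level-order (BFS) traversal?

Tree insertion order: [8, 6, 2, 21, 27, 45, 4, 14, 11, 19, 7]
Tree (level-order array): [8, 6, 21, 2, 7, 14, 27, None, 4, None, None, 11, 19, None, 45]
BFS from the root, enqueuing left then right child of each popped node:
  queue [8] -> pop 8, enqueue [6, 21], visited so far: [8]
  queue [6, 21] -> pop 6, enqueue [2, 7], visited so far: [8, 6]
  queue [21, 2, 7] -> pop 21, enqueue [14, 27], visited so far: [8, 6, 21]
  queue [2, 7, 14, 27] -> pop 2, enqueue [4], visited so far: [8, 6, 21, 2]
  queue [7, 14, 27, 4] -> pop 7, enqueue [none], visited so far: [8, 6, 21, 2, 7]
  queue [14, 27, 4] -> pop 14, enqueue [11, 19], visited so far: [8, 6, 21, 2, 7, 14]
  queue [27, 4, 11, 19] -> pop 27, enqueue [45], visited so far: [8, 6, 21, 2, 7, 14, 27]
  queue [4, 11, 19, 45] -> pop 4, enqueue [none], visited so far: [8, 6, 21, 2, 7, 14, 27, 4]
  queue [11, 19, 45] -> pop 11, enqueue [none], visited so far: [8, 6, 21, 2, 7, 14, 27, 4, 11]
  queue [19, 45] -> pop 19, enqueue [none], visited so far: [8, 6, 21, 2, 7, 14, 27, 4, 11, 19]
  queue [45] -> pop 45, enqueue [none], visited so far: [8, 6, 21, 2, 7, 14, 27, 4, 11, 19, 45]
Result: [8, 6, 21, 2, 7, 14, 27, 4, 11, 19, 45]


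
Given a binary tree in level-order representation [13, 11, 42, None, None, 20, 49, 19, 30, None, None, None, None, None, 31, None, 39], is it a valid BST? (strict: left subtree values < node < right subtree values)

Level-order array: [13, 11, 42, None, None, 20, 49, 19, 30, None, None, None, None, None, 31, None, 39]
Validate using subtree bounds (lo, hi): at each node, require lo < value < hi,
then recurse left with hi=value and right with lo=value.
Preorder trace (stopping at first violation):
  at node 13 with bounds (-inf, +inf): OK
  at node 11 with bounds (-inf, 13): OK
  at node 42 with bounds (13, +inf): OK
  at node 20 with bounds (13, 42): OK
  at node 19 with bounds (13, 20): OK
  at node 30 with bounds (20, 42): OK
  at node 31 with bounds (30, 42): OK
  at node 39 with bounds (31, 42): OK
  at node 49 with bounds (42, +inf): OK
No violation found at any node.
Result: Valid BST


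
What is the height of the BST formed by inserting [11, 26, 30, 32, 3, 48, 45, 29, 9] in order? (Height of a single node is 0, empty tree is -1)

Insertion order: [11, 26, 30, 32, 3, 48, 45, 29, 9]
Tree (level-order array): [11, 3, 26, None, 9, None, 30, None, None, 29, 32, None, None, None, 48, 45]
Compute height bottom-up (empty subtree = -1):
  height(9) = 1 + max(-1, -1) = 0
  height(3) = 1 + max(-1, 0) = 1
  height(29) = 1 + max(-1, -1) = 0
  height(45) = 1 + max(-1, -1) = 0
  height(48) = 1 + max(0, -1) = 1
  height(32) = 1 + max(-1, 1) = 2
  height(30) = 1 + max(0, 2) = 3
  height(26) = 1 + max(-1, 3) = 4
  height(11) = 1 + max(1, 4) = 5
Height = 5


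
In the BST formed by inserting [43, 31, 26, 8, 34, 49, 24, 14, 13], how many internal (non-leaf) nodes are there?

Tree built from: [43, 31, 26, 8, 34, 49, 24, 14, 13]
Tree (level-order array): [43, 31, 49, 26, 34, None, None, 8, None, None, None, None, 24, 14, None, 13]
Rule: An internal node has at least one child.
Per-node child counts:
  node 43: 2 child(ren)
  node 31: 2 child(ren)
  node 26: 1 child(ren)
  node 8: 1 child(ren)
  node 24: 1 child(ren)
  node 14: 1 child(ren)
  node 13: 0 child(ren)
  node 34: 0 child(ren)
  node 49: 0 child(ren)
Matching nodes: [43, 31, 26, 8, 24, 14]
Count of internal (non-leaf) nodes: 6


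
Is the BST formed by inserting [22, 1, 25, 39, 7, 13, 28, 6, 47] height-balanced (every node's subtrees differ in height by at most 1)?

Tree (level-order array): [22, 1, 25, None, 7, None, 39, 6, 13, 28, 47]
Definition: a tree is height-balanced if, at every node, |h(left) - h(right)| <= 1 (empty subtree has height -1).
Bottom-up per-node check:
  node 6: h_left=-1, h_right=-1, diff=0 [OK], height=0
  node 13: h_left=-1, h_right=-1, diff=0 [OK], height=0
  node 7: h_left=0, h_right=0, diff=0 [OK], height=1
  node 1: h_left=-1, h_right=1, diff=2 [FAIL (|-1-1|=2 > 1)], height=2
  node 28: h_left=-1, h_right=-1, diff=0 [OK], height=0
  node 47: h_left=-1, h_right=-1, diff=0 [OK], height=0
  node 39: h_left=0, h_right=0, diff=0 [OK], height=1
  node 25: h_left=-1, h_right=1, diff=2 [FAIL (|-1-1|=2 > 1)], height=2
  node 22: h_left=2, h_right=2, diff=0 [OK], height=3
Node 1 violates the condition: |-1 - 1| = 2 > 1.
Result: Not balanced


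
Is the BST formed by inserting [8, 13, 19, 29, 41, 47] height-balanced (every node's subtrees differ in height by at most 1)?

Tree (level-order array): [8, None, 13, None, 19, None, 29, None, 41, None, 47]
Definition: a tree is height-balanced if, at every node, |h(left) - h(right)| <= 1 (empty subtree has height -1).
Bottom-up per-node check:
  node 47: h_left=-1, h_right=-1, diff=0 [OK], height=0
  node 41: h_left=-1, h_right=0, diff=1 [OK], height=1
  node 29: h_left=-1, h_right=1, diff=2 [FAIL (|-1-1|=2 > 1)], height=2
  node 19: h_left=-1, h_right=2, diff=3 [FAIL (|-1-2|=3 > 1)], height=3
  node 13: h_left=-1, h_right=3, diff=4 [FAIL (|-1-3|=4 > 1)], height=4
  node 8: h_left=-1, h_right=4, diff=5 [FAIL (|-1-4|=5 > 1)], height=5
Node 29 violates the condition: |-1 - 1| = 2 > 1.
Result: Not balanced


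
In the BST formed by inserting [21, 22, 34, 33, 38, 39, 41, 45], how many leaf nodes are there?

Tree built from: [21, 22, 34, 33, 38, 39, 41, 45]
Tree (level-order array): [21, None, 22, None, 34, 33, 38, None, None, None, 39, None, 41, None, 45]
Rule: A leaf has 0 children.
Per-node child counts:
  node 21: 1 child(ren)
  node 22: 1 child(ren)
  node 34: 2 child(ren)
  node 33: 0 child(ren)
  node 38: 1 child(ren)
  node 39: 1 child(ren)
  node 41: 1 child(ren)
  node 45: 0 child(ren)
Matching nodes: [33, 45]
Count of leaf nodes: 2


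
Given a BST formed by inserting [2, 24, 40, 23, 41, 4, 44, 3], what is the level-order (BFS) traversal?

Tree insertion order: [2, 24, 40, 23, 41, 4, 44, 3]
Tree (level-order array): [2, None, 24, 23, 40, 4, None, None, 41, 3, None, None, 44]
BFS from the root, enqueuing left then right child of each popped node:
  queue [2] -> pop 2, enqueue [24], visited so far: [2]
  queue [24] -> pop 24, enqueue [23, 40], visited so far: [2, 24]
  queue [23, 40] -> pop 23, enqueue [4], visited so far: [2, 24, 23]
  queue [40, 4] -> pop 40, enqueue [41], visited so far: [2, 24, 23, 40]
  queue [4, 41] -> pop 4, enqueue [3], visited so far: [2, 24, 23, 40, 4]
  queue [41, 3] -> pop 41, enqueue [44], visited so far: [2, 24, 23, 40, 4, 41]
  queue [3, 44] -> pop 3, enqueue [none], visited so far: [2, 24, 23, 40, 4, 41, 3]
  queue [44] -> pop 44, enqueue [none], visited so far: [2, 24, 23, 40, 4, 41, 3, 44]
Result: [2, 24, 23, 40, 4, 41, 3, 44]


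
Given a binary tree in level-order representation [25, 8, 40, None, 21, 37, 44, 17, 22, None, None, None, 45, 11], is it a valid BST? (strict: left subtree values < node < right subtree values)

Level-order array: [25, 8, 40, None, 21, 37, 44, 17, 22, None, None, None, 45, 11]
Validate using subtree bounds (lo, hi): at each node, require lo < value < hi,
then recurse left with hi=value and right with lo=value.
Preorder trace (stopping at first violation):
  at node 25 with bounds (-inf, +inf): OK
  at node 8 with bounds (-inf, 25): OK
  at node 21 with bounds (8, 25): OK
  at node 17 with bounds (8, 21): OK
  at node 11 with bounds (8, 17): OK
  at node 22 with bounds (21, 25): OK
  at node 40 with bounds (25, +inf): OK
  at node 37 with bounds (25, 40): OK
  at node 44 with bounds (40, +inf): OK
  at node 45 with bounds (44, +inf): OK
No violation found at any node.
Result: Valid BST


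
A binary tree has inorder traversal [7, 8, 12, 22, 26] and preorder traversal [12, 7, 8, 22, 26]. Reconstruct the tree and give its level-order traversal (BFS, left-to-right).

Inorder:  [7, 8, 12, 22, 26]
Preorder: [12, 7, 8, 22, 26]
Algorithm: preorder visits root first, so consume preorder in order;
for each root, split the current inorder slice at that value into
left-subtree inorder and right-subtree inorder, then recurse.
Recursive splits:
  root=12; inorder splits into left=[7, 8], right=[22, 26]
  root=7; inorder splits into left=[], right=[8]
  root=8; inorder splits into left=[], right=[]
  root=22; inorder splits into left=[], right=[26]
  root=26; inorder splits into left=[], right=[]
Reconstructed level-order: [12, 7, 22, 8, 26]


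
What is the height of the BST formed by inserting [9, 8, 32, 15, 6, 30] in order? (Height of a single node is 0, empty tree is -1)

Insertion order: [9, 8, 32, 15, 6, 30]
Tree (level-order array): [9, 8, 32, 6, None, 15, None, None, None, None, 30]
Compute height bottom-up (empty subtree = -1):
  height(6) = 1 + max(-1, -1) = 0
  height(8) = 1 + max(0, -1) = 1
  height(30) = 1 + max(-1, -1) = 0
  height(15) = 1 + max(-1, 0) = 1
  height(32) = 1 + max(1, -1) = 2
  height(9) = 1 + max(1, 2) = 3
Height = 3
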